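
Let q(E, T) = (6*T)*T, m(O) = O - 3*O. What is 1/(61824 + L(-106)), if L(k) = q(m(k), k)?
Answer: 1/129240 ≈ 7.7375e-6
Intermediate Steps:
m(O) = -2*O
q(E, T) = 6*T²
L(k) = 6*k²
1/(61824 + L(-106)) = 1/(61824 + 6*(-106)²) = 1/(61824 + 6*11236) = 1/(61824 + 67416) = 1/129240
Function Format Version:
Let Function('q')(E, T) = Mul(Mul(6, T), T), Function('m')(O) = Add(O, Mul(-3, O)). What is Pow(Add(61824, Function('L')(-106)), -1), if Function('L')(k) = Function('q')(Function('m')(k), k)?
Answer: Rational(1, 129240) ≈ 7.7375e-6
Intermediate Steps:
Function('m')(O) = Mul(-2, O)
Function('q')(E, T) = Mul(6, Pow(T, 2))
Function('L')(k) = Mul(6, Pow(k, 2))
Pow(Add(61824, Function('L')(-106)), -1) = Pow(Add(61824, Mul(6, Pow(-106, 2))), -1) = Pow(Add(61824, Mul(6, 11236)), -1) = Pow(Add(61824, 67416), -1) = Pow(129240, -1) = Rational(1, 129240)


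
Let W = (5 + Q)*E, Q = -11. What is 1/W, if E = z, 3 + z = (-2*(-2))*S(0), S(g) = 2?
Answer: -1/30 ≈ -0.033333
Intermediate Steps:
z = 5 (z = -3 - 2*(-2)*2 = -3 + 4*2 = -3 + 8 = 5)
E = 5
W = -30 (W = (5 - 11)*5 = -6*5 = -30)
1/W = 1/(-30) = -1/30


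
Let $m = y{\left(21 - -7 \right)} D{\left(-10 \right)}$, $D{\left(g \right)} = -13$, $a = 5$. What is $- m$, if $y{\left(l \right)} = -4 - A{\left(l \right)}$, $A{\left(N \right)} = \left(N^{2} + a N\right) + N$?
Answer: $-12428$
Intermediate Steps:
$A{\left(N \right)} = N^{2} + 6 N$ ($A{\left(N \right)} = \left(N^{2} + 5 N\right) + N = N^{2} + 6 N$)
$y{\left(l \right)} = -4 - l \left(6 + l\right)$
$m = 12428$ ($m = \left(-4 - \left(21 - -7\right) \left(6 + \left(21 - -7\right)\right)\right) \left(-13\right) = \left(-4 - \left(21 + 7\right) \left(6 + \left(21 + 7\right)\right)\right) \left(-13\right) = \left(-4 - 28 \left(6 + 28\right)\right) \left(-13\right) = \left(-4 - 28 \cdot 34\right) \left(-13\right) = \left(-4 - 952\right) \left(-13\right) = \left(-956\right) \left(-13\right) = 12428$)
$- m = \left(-1\right) 12428 = -12428$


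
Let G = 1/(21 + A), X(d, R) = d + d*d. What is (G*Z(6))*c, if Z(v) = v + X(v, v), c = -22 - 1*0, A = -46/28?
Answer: -14784/271 ≈ -54.554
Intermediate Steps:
X(d, R) = d + d²
A = -23/14 (A = -46*1/28 = -23/14 ≈ -1.6429)
G = 14/271 (G = 1/(21 - 23/14) = 1/(271/14) = 14/271 ≈ 0.051661)
c = -22 (c = -22 + 0 = -22)
Z(v) = v + v*(1 + v)
(G*Z(6))*c = (14*(6*(2 + 6))/271)*(-22) = (14*(6*8)/271)*(-22) = ((14/271)*48)*(-22) = (672/271)*(-22) = -14784/271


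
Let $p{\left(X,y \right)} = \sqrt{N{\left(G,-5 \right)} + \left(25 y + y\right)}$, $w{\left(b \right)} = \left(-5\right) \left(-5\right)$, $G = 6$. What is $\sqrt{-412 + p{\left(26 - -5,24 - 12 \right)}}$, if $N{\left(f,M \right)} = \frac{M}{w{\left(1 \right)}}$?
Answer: $\frac{\sqrt{-10300 + 5 \sqrt{7795}}}{5} \approx 19.858 i$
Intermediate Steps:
$w{\left(b \right)} = 25$
$N{\left(f,M \right)} = \frac{M}{25}$
$p{\left(X,y \right)} = \sqrt{- \frac{1}{5} + 26 y}$ ($p{\left(X,y \right)} = \sqrt{\frac{1}{25} \left(-5\right) + \left(25 y + y\right)} = \sqrt{- \frac{1}{5} + 26 y}$)
$\sqrt{-412 + p{\left(26 - -5,24 - 12 \right)}} = \sqrt{-412 + \frac{\sqrt{-5 + 650 \left(24 - 12\right)}}{5}} = \sqrt{-412 + \frac{\sqrt{-5 + 650 \cdot 12}}{5}} = \sqrt{-412 + \frac{\sqrt{-5 + 7800}}{5}} = \sqrt{-412 + \frac{\sqrt{7795}}{5}}$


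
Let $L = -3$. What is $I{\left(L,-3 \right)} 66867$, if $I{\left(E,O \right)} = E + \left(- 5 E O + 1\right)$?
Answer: $-3142749$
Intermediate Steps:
$I{\left(E,O \right)} = 1 + E - 5 E O$ ($I{\left(E,O \right)} = E - \left(-1 + 5 E O\right) = 1 + E - 5 E O$)
$I{\left(L,-3 \right)} 66867 = \left(1 - 3 - \left(-15\right) \left(-3\right)\right) 66867 = \left(1 - 3 - 45\right) 66867 = \left(-47\right) 66867 = -3142749$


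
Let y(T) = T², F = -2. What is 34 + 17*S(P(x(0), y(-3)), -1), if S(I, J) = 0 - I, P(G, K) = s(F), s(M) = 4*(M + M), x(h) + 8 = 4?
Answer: 306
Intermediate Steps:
x(h) = -4 (x(h) = -8 + 4 = -4)
s(M) = 8*M (s(M) = 4*(2*M) = 8*M)
P(G, K) = -16 (P(G, K) = 8*(-2) = -16)
S(I, J) = -I
34 + 17*S(P(x(0), y(-3)), -1) = 34 + 17*(-1*(-16)) = 34 + 17*16 = 34 + 272 = 306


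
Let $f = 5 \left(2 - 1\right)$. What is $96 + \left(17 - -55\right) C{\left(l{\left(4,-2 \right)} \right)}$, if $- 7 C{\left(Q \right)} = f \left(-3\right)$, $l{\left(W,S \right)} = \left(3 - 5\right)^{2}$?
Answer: $\frac{1752}{7} \approx 250.29$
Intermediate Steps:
$l{\left(W,S \right)} = 4$ ($l{\left(W,S \right)} = \left(-2\right)^{2} = 4$)
$f = 5$ ($f = 5 \cdot 1 = 5$)
$C{\left(Q \right)} = \frac{15}{7}$ ($C{\left(Q \right)} = - \frac{5 \left(-3\right)}{7} = \left(- \frac{1}{7}\right) \left(-15\right) = \frac{15}{7}$)
$96 + \left(17 - -55\right) C{\left(l{\left(4,-2 \right)} \right)} = 96 + \left(17 - -55\right) \frac{15}{7} = 96 + \left(17 + 55\right) \frac{15}{7} = 96 + 72 \cdot \frac{15}{7} = 96 + \frac{1080}{7} = \frac{1752}{7}$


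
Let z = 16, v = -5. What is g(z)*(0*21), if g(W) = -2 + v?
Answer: 0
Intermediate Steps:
g(W) = -7 (g(W) = -2 - 5 = -7)
g(z)*(0*21) = -0*21 = -7*0 = 0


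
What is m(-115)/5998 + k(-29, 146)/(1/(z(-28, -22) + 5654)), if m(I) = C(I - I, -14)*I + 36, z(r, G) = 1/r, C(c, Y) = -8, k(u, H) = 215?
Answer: 102076571519/83972 ≈ 1.2156e+6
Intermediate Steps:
m(I) = 36 - 8*I (m(I) = -8*I + 36 = 36 - 8*I)
m(-115)/5998 + k(-29, 146)/(1/(z(-28, -22) + 5654)) = (36 - 8*(-115))/5998 + 215/(1/(1/(-28) + 5654)) = (36 + 920)*(1/5998) + 215/(1/(-1/28 + 5654)) = 956*(1/5998) + 215/(1/(158311/28)) = 478/2999 + 215/(28/158311) = 478/2999 + 215*(158311/28) = 478/2999 + 34036865/28 = 102076571519/83972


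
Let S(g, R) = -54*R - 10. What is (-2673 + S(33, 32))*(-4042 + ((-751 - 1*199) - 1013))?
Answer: 26488055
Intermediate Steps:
S(g, R) = -10 - 54*R
(-2673 + S(33, 32))*(-4042 + ((-751 - 1*199) - 1013)) = (-2673 + (-10 - 54*32))*(-4042 + ((-751 - 1*199) - 1013)) = (-2673 + (-10 - 1728))*(-4042 + ((-751 - 199) - 1013)) = (-2673 - 1738)*(-4042 + (-950 - 1013)) = -4411*(-4042 - 1963) = -4411*(-6005) = 26488055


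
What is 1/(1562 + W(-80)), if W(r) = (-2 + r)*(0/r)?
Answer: 1/1562 ≈ 0.00064021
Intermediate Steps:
W(r) = 0 (W(r) = (-2 + r)*0 = 0)
1/(1562 + W(-80)) = 1/(1562 + 0) = 1/1562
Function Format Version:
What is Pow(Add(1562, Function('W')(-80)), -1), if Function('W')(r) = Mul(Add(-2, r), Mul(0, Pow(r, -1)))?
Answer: Rational(1, 1562) ≈ 0.00064021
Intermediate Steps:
Function('W')(r) = 0 (Function('W')(r) = Mul(Add(-2, r), 0) = 0)
Pow(Add(1562, Function('W')(-80)), -1) = Pow(Add(1562, 0), -1) = Pow(1562, -1) = Rational(1, 1562)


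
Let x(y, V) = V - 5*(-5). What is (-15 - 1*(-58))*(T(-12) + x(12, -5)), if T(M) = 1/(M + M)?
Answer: 20597/24 ≈ 858.21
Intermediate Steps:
T(M) = 1/(2*M)
x(y, V) = 25 + V (x(y, V) = V + 25 = 25 + V)
(-15 - 1*(-58))*(T(-12) + x(12, -5)) = (-15 - 1*(-58))*((½)/(-12) + (25 - 5)) = (-15 + 58)*((½)*(-1/12) + 20) = 43*(-1/24 + 20) = 43*(479/24) = 20597/24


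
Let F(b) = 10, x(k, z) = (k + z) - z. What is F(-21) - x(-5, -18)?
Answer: 15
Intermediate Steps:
x(k, z) = k
F(-21) - x(-5, -18) = 10 - 1*(-5) = 10 + 5 = 15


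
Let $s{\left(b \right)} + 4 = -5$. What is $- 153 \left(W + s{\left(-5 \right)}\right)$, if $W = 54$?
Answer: $-6885$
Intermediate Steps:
$s{\left(b \right)} = -9$ ($s{\left(b \right)} = -4 - 5 = -9$)
$- 153 \left(W + s{\left(-5 \right)}\right) = - 153 \left(54 - 9\right) = \left(-153\right) 45 = -6885$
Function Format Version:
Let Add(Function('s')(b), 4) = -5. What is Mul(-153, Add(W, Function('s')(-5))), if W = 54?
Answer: -6885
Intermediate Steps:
Function('s')(b) = -9 (Function('s')(b) = Add(-4, -5) = -9)
Mul(-153, Add(W, Function('s')(-5))) = Mul(-153, Add(54, -9)) = Mul(-153, 45) = -6885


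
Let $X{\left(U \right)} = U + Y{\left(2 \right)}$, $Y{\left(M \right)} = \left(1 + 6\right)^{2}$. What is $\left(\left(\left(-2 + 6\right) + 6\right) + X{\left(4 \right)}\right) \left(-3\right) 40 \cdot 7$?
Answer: $-52920$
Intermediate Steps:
$Y{\left(M \right)} = 49$ ($Y{\left(M \right)} = 7^{2} = 49$)
$X{\left(U \right)} = 49 + U$ ($X{\left(U \right)} = U + 49 = 49 + U$)
$\left(\left(\left(-2 + 6\right) + 6\right) + X{\left(4 \right)}\right) \left(-3\right) 40 \cdot 7 = \left(\left(\left(-2 + 6\right) + 6\right) + \left(49 + 4\right)\right) \left(-3\right) 40 \cdot 7 = \left(\left(4 + 6\right) + 53\right) \left(-3\right) 40 \cdot 7 = \left(10 + 53\right) \left(-3\right) 40 \cdot 7 = 63 \left(-3\right) 40 \cdot 7 = \left(-189\right) 40 \cdot 7 = \left(-7560\right) 7 = -52920$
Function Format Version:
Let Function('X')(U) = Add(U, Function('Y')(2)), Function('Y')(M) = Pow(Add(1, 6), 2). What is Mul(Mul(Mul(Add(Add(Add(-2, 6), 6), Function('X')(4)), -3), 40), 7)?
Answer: -52920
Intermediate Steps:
Function('Y')(M) = 49 (Function('Y')(M) = Pow(7, 2) = 49)
Function('X')(U) = Add(49, U) (Function('X')(U) = Add(U, 49) = Add(49, U))
Mul(Mul(Mul(Add(Add(Add(-2, 6), 6), Function('X')(4)), -3), 40), 7) = Mul(Mul(Mul(Add(Add(Add(-2, 6), 6), Add(49, 4)), -3), 40), 7) = Mul(Mul(Mul(Add(Add(4, 6), 53), -3), 40), 7) = Mul(Mul(Mul(Add(10, 53), -3), 40), 7) = Mul(Mul(Mul(63, -3), 40), 7) = Mul(Mul(-189, 40), 7) = Mul(-7560, 7) = -52920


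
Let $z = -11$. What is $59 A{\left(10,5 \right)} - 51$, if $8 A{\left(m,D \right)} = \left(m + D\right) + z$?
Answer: $- \frac{43}{2} \approx -21.5$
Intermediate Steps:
$A{\left(m,D \right)} = - \frac{11}{8} + \frac{D}{8} + \frac{m}{8}$ ($A{\left(m,D \right)} = \frac{\left(m + D\right) - 11}{8} = \frac{\left(D + m\right) - 11}{8} = \frac{-11 + D + m}{8} = - \frac{11}{8} + \frac{D}{8} + \frac{m}{8}$)
$59 A{\left(10,5 \right)} - 51 = 59 \left(- \frac{11}{8} + \frac{1}{8} \cdot 5 + \frac{1}{8} \cdot 10\right) - 51 = 59 \left(- \frac{11}{8} + \frac{5}{8} + \frac{5}{4}\right) - 51 = 59 \cdot \frac{1}{2} - 51 = \frac{59}{2} - 51 = - \frac{43}{2}$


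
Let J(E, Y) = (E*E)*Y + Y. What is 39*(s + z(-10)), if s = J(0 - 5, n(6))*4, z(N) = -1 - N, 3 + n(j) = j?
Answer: 12519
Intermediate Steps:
n(j) = -3 + j
J(E, Y) = Y + Y*E² (J(E, Y) = E²*Y + Y = Y*E² + Y = Y + Y*E²)
s = 312 (s = ((-3 + 6)*(1 + (0 - 5)²))*4 = (3*(1 + (-5)²))*4 = (3*(1 + 25))*4 = (3*26)*4 = 78*4 = 312)
39*(s + z(-10)) = 39*(312 + (-1 - 1*(-10))) = 39*(312 + (-1 + 10)) = 39*(312 + 9) = 39*321 = 12519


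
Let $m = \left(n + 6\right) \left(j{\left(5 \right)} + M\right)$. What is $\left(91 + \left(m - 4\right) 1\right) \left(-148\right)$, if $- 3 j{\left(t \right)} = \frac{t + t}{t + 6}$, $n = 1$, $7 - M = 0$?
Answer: $- \frac{653864}{33} \approx -19814.0$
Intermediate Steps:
$M = 7$ ($M = 7 - 0 = 7 + 0 = 7$)
$j{\left(t \right)} = - \frac{2 t}{3 \left(6 + t\right)}$ ($j{\left(t \right)} = - \frac{\left(t + t\right) \frac{1}{t + 6}}{3} = - \frac{2 t \frac{1}{6 + t}}{3} = - \frac{2 t}{3 \left(6 + t\right)}$)
$m = \frac{1547}{33}$ ($m = \left(1 + 6\right) \left(\left(-2\right) 5 \frac{1}{18 + 3 \cdot 5} + 7\right) = 7 \left(\left(-2\right) 5 \frac{1}{18 + 15} + 7\right) = 7 \left(\left(-2\right) 5 \cdot \frac{1}{33} + 7\right) = 7 \left(- \frac{10}{33} + 7\right) = 7 \cdot \frac{221}{33} = \frac{1547}{33} \approx 46.879$)
$\left(91 + \left(m - 4\right) 1\right) \left(-148\right) = \left(91 + \left(\frac{1547}{33} - 4\right) 1\right) \left(-148\right) = \left(91 + \frac{1415}{33} \cdot 1\right) \left(-148\right) = \left(91 + \frac{1415}{33}\right) \left(-148\right) = \frac{4418}{33} \left(-148\right) = - \frac{653864}{33}$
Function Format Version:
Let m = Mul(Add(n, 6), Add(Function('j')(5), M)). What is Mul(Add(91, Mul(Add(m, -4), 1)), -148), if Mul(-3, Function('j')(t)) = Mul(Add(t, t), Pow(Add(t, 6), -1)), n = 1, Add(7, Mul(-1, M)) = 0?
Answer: Rational(-653864, 33) ≈ -19814.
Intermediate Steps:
M = 7 (M = Add(7, Mul(-1, 0)) = Add(7, 0) = 7)
Function('j')(t) = Mul(Rational(-2, 3), t, Pow(Add(6, t), -1)) (Function('j')(t) = Mul(Rational(-1, 3), Mul(Add(t, t), Pow(Add(t, 6), -1))) = Mul(Rational(-1, 3), Mul(Mul(2, t), Pow(Add(6, t), -1))) = Mul(Rational(-1, 3), Mul(2, t, Pow(Add(6, t), -1))) = Mul(Rational(-2, 3), t, Pow(Add(6, t), -1)))
m = Rational(1547, 33) (m = Mul(Add(1, 6), Add(Mul(-2, 5, Pow(Add(18, Mul(3, 5)), -1)), 7)) = Mul(7, Add(Mul(-2, 5, Pow(Add(18, 15), -1)), 7)) = Mul(7, Add(Mul(-2, 5, Pow(33, -1)), 7)) = Mul(7, Add(Mul(-2, 5, Rational(1, 33)), 7)) = Mul(7, Add(Rational(-10, 33), 7)) = Mul(7, Rational(221, 33)) = Rational(1547, 33) ≈ 46.879)
Mul(Add(91, Mul(Add(m, -4), 1)), -148) = Mul(Add(91, Mul(Add(Rational(1547, 33), -4), 1)), -148) = Mul(Add(91, Mul(Rational(1415, 33), 1)), -148) = Mul(Add(91, Rational(1415, 33)), -148) = Mul(Rational(4418, 33), -148) = Rational(-653864, 33)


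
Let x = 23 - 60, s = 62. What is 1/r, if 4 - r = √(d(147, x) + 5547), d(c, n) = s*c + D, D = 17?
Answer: -2/7331 - √14678/14662 ≈ -0.0085359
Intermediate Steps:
x = -37
d(c, n) = 17 + 62*c (d(c, n) = 62*c + 17 = 17 + 62*c)
r = 4 - √14678 (r = 4 - √((17 + 62*147) + 5547) = 4 - √((17 + 9114) + 5547) = 4 - √(9131 + 5547) = 4 - √14678 ≈ -117.15)
1/r = 1/(4 - √14678)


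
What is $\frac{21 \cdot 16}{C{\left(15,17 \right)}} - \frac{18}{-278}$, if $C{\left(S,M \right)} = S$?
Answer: $\frac{15613}{695} \approx 22.465$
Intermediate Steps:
$\frac{21 \cdot 16}{C{\left(15,17 \right)}} - \frac{18}{-278} = \frac{21 \cdot 16}{15} - \frac{18}{-278} = 336 \cdot \frac{1}{15} - - \frac{9}{139} = \frac{112}{5} + \frac{9}{139} = \frac{15613}{695}$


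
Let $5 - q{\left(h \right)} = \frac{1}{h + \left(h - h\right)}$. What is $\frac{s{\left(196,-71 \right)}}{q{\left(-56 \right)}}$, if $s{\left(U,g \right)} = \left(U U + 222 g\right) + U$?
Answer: $\frac{1279600}{281} \approx 4553.7$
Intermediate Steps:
$s{\left(U,g \right)} = U + U^{2} + 222 g$ ($s{\left(U,g \right)} = \left(U^{2} + 222 g\right) + U = U + U^{2} + 222 g$)
$q{\left(h \right)} = 5 - \frac{1}{h}$ ($q{\left(h \right)} = 5 - \frac{1}{h + \left(h - h\right)} = 5 - \frac{1}{h + 0} = 5 - \frac{1}{h}$)
$\frac{s{\left(196,-71 \right)}}{q{\left(-56 \right)}} = \frac{196 + 196^{2} + 222 \left(-71\right)}{5 - \frac{1}{-56}} = \frac{196 + 38416 - 15762}{5 - - \frac{1}{56}} = \frac{22850}{5 + \frac{1}{56}} = \frac{22850}{\frac{281}{56}} = 22850 \cdot \frac{56}{281} = \frac{1279600}{281}$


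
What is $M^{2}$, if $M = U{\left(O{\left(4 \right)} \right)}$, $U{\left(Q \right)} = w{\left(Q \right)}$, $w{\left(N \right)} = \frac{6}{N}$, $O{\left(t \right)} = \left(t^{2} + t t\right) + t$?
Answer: $\frac{1}{36} \approx 0.027778$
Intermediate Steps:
$O{\left(t \right)} = t + 2 t^{2}$ ($O{\left(t \right)} = \left(t^{2} + t^{2}\right) + t = 2 t^{2} + t = t + 2 t^{2}$)
$U{\left(Q \right)} = \frac{6}{Q}$
$M = \frac{1}{6}$ ($M = \frac{6}{4 \left(1 + 2 \cdot 4\right)} = \frac{6}{4 \left(1 + 8\right)} = \frac{6}{4 \cdot 9} = \frac{6}{36} = 6 \cdot \frac{1}{36} = \frac{1}{6} \approx 0.16667$)
$M^{2} = \left(\frac{1}{6}\right)^{2} = \frac{1}{36}$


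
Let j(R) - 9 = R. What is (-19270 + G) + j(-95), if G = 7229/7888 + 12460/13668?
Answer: -30685807339/1585488 ≈ -19354.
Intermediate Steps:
j(R) = 9 + R
G = 2898389/1585488 (G = 7229*(1/7888) + 12460*(1/13668) = 7229/7888 + 3115/3417 = 2898389/1585488 ≈ 1.8281)
(-19270 + G) + j(-95) = (-19270 + 2898389/1585488) + (9 - 95) = -30549455371/1585488 - 86 = -30685807339/1585488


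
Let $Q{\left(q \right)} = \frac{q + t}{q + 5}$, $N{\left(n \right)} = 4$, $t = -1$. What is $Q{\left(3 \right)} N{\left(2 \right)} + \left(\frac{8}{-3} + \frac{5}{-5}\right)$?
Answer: $- \frac{8}{3} \approx -2.6667$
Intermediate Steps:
$Q{\left(q \right)} = \frac{-1 + q}{5 + q}$ ($Q{\left(q \right)} = \frac{q - 1}{q + 5} = \frac{-1 + q}{5 + q}$)
$Q{\left(3 \right)} N{\left(2 \right)} + \left(\frac{8}{-3} + \frac{5}{-5}\right) = \frac{-1 + 3}{5 + 3} \cdot 4 + \left(\frac{8}{-3} + \frac{5}{-5}\right) = \frac{1}{8} \cdot 2 \cdot 4 + \left(8 \left(- \frac{1}{3}\right) + 5 \left(- \frac{1}{5}\right)\right) = \frac{1}{8} \cdot 2 \cdot 4 - \frac{11}{3} = \frac{1}{4} \cdot 4 - \frac{11}{3} = 1 - \frac{11}{3} = - \frac{8}{3}$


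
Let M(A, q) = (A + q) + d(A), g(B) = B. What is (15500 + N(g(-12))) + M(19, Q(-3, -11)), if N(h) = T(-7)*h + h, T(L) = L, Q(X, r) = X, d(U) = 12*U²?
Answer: 19920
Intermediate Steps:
M(A, q) = A + q + 12*A² (M(A, q) = (A + q) + 12*A² = A + q + 12*A²)
N(h) = -6*h (N(h) = -7*h + h = -6*h)
(15500 + N(g(-12))) + M(19, Q(-3, -11)) = (15500 - 6*(-12)) + (19 - 3 + 12*19²) = (15500 + 72) + (19 - 3 + 12*361) = 15572 + (19 - 3 + 4332) = 15572 + 4348 = 19920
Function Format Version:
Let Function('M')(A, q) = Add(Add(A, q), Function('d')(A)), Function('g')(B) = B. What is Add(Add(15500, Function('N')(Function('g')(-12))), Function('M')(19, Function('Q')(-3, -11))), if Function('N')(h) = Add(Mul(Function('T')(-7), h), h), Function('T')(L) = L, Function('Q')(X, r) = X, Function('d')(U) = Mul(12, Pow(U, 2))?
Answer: 19920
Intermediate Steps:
Function('M')(A, q) = Add(A, q, Mul(12, Pow(A, 2))) (Function('M')(A, q) = Add(Add(A, q), Mul(12, Pow(A, 2))) = Add(A, q, Mul(12, Pow(A, 2))))
Function('N')(h) = Mul(-6, h) (Function('N')(h) = Add(Mul(-7, h), h) = Mul(-6, h))
Add(Add(15500, Function('N')(Function('g')(-12))), Function('M')(19, Function('Q')(-3, -11))) = Add(Add(15500, Mul(-6, -12)), Add(19, -3, Mul(12, Pow(19, 2)))) = Add(Add(15500, 72), Add(19, -3, Mul(12, 361))) = Add(15572, Add(19, -3, 4332)) = Add(15572, 4348) = 19920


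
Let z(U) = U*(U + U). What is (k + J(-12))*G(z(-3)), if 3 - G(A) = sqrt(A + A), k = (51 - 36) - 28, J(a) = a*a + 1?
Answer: -396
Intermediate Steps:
J(a) = 1 + a**2 (J(a) = a**2 + 1 = 1 + a**2)
z(U) = 2*U**2 (z(U) = U*(2*U) = 2*U**2)
k = -13 (k = 15 - 28 = -13)
G(A) = 3 - sqrt(2)*sqrt(A) (G(A) = 3 - sqrt(A + A) = 3 - sqrt(2*A) = 3 - sqrt(2)*sqrt(A))
(k + J(-12))*G(z(-3)) = (-13 + (1 + (-12)**2))*(3 - sqrt(2)*sqrt(2*(-3)**2)) = (-13 + (1 + 144))*(3 - sqrt(2)*sqrt(2*9)) = (-13 + 145)*(3 - sqrt(2)*sqrt(18)) = 132*(3 - sqrt(2)*3*sqrt(2)) = 132*(3 - 6) = 132*(-3) = -396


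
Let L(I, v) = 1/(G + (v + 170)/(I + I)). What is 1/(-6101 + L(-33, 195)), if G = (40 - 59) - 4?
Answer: -1883/11488249 ≈ -0.00016391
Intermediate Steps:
G = -23 (G = -19 - 4 = -23)
L(I, v) = 1/(-23 + (170 + v)/(2*I)) (L(I, v) = 1/(-23 + (v + 170)/(I + I)) = 1/(-23 + (170 + v)/((2*I))) = 1/(-23 + (170 + v)*(1/(2*I))) = 1/(-23 + (170 + v)/(2*I)))
1/(-6101 + L(-33, 195)) = 1/(-6101 + 2*(-33)/(170 + 195 - 46*(-33))) = 1/(-6101 + 2*(-33)/(170 + 195 + 1518)) = 1/(-6101 + 2*(-33)/1883) = 1/(-6101 + 2*(-33)*(1/1883)) = 1/(-6101 - 66/1883) = 1/(-11488249/1883) = -1883/11488249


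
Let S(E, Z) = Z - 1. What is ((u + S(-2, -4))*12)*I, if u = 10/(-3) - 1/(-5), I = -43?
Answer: 20984/5 ≈ 4196.8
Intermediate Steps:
S(E, Z) = -1 + Z
u = -47/15 (u = 10*(-⅓) - 1*(-⅕) = -10/3 + ⅕ = -47/15 ≈ -3.1333)
((u + S(-2, -4))*12)*I = ((-47/15 + (-1 - 4))*12)*(-43) = ((-47/15 - 5)*12)*(-43) = -122/15*12*(-43) = -488/5*(-43) = 20984/5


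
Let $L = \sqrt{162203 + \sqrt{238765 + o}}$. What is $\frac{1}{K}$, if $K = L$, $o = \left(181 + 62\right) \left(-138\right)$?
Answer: $\frac{1}{\sqrt{162203 + \sqrt{205231}}} \approx 0.0024795$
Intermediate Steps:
$o = -33534$ ($o = 243 \left(-138\right) = -33534$)
$L = \sqrt{162203 + \sqrt{205231}}$ ($L = \sqrt{162203 + \sqrt{238765 - 33534}} = \sqrt{162203 + \sqrt{205231}} \approx 403.31$)
$K = \sqrt{162203 + \sqrt{205231}} \approx 403.31$
$\frac{1}{K} = \frac{1}{\sqrt{162203 + \sqrt{205231}}}$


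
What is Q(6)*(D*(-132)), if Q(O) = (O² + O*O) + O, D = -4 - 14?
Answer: 185328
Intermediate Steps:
D = -18
Q(O) = O + 2*O² (Q(O) = (O² + O²) + O = 2*O² + O = O + 2*O²)
Q(6)*(D*(-132)) = (6*(1 + 2*6))*(-18*(-132)) = (6*(1 + 12))*2376 = (6*13)*2376 = 78*2376 = 185328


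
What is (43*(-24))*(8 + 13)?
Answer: -21672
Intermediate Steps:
(43*(-24))*(8 + 13) = -1032*21 = -21672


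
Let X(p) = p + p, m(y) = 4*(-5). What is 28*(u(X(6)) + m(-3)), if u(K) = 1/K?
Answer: -1673/3 ≈ -557.67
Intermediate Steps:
m(y) = -20
X(p) = 2*p
28*(u(X(6)) + m(-3)) = 28*(1/(2*6) - 20) = 28*(1/12 - 20) = 28*(-239/12) = -1673/3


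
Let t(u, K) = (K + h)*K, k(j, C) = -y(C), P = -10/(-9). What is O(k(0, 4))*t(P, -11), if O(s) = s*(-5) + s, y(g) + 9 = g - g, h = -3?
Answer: -5544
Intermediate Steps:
y(g) = -9 (y(g) = -9 + (g - g) = -9 + 0 = -9)
P = 10/9 (P = -10*(-⅑) = 10/9 ≈ 1.1111)
k(j, C) = 9 (k(j, C) = -1*(-9) = 9)
O(s) = -4*s (O(s) = -5*s + s = -4*s)
t(u, K) = K*(-3 + K) (t(u, K) = (K - 3)*K = (-3 + K)*K = K*(-3 + K))
O(k(0, 4))*t(P, -11) = (-4*9)*(-11*(-3 - 11)) = -(-396)*(-14) = -36*154 = -5544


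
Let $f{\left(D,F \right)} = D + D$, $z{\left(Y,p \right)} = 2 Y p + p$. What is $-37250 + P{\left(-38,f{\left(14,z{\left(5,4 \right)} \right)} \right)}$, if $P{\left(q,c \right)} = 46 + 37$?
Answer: $-37167$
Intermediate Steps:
$z{\left(Y,p \right)} = p + 2 Y p$ ($z{\left(Y,p \right)} = 2 Y p + p = p + 2 Y p$)
$f{\left(D,F \right)} = 2 D$
$P{\left(q,c \right)} = 83$
$-37250 + P{\left(-38,f{\left(14,z{\left(5,4 \right)} \right)} \right)} = -37250 + 83 = -37167$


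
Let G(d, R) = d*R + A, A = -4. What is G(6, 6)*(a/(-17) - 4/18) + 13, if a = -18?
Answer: 6085/153 ≈ 39.771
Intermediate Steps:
G(d, R) = -4 + R*d (G(d, R) = d*R - 4 = R*d - 4 = -4 + R*d)
G(6, 6)*(a/(-17) - 4/18) + 13 = (-4 + 6*6)*(-18/(-17) - 4/18) + 13 = (-4 + 36)*(-18*(-1/17) - 4*1/18) + 13 = 32*(18/17 - 2/9) + 13 = 32*(128/153) + 13 = 4096/153 + 13 = 6085/153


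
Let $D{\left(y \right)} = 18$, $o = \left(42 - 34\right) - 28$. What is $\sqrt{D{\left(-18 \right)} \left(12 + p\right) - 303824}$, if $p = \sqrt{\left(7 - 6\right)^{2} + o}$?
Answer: $\sqrt{-303608 + 18 i \sqrt{19}} \approx 0.071 + 551.01 i$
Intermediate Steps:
$o = -20$ ($o = 8 - 28 = -20$)
$p = i \sqrt{19}$ ($p = \sqrt{\left(7 - 6\right)^{2} - 20} = \sqrt{1^{2} - 20} = \sqrt{1 - 20} = \sqrt{-19} = i \sqrt{19} \approx 4.3589 i$)
$\sqrt{D{\left(-18 \right)} \left(12 + p\right) - 303824} = \sqrt{18 \left(12 + i \sqrt{19}\right) - 303824} = \sqrt{\left(216 + 18 i \sqrt{19}\right) - 303824} = \sqrt{-303608 + 18 i \sqrt{19}}$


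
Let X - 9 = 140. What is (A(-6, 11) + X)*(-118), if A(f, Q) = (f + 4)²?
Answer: -18054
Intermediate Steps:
X = 149 (X = 9 + 140 = 149)
A(f, Q) = (4 + f)²
(A(-6, 11) + X)*(-118) = ((4 - 6)² + 149)*(-118) = ((-2)² + 149)*(-118) = (4 + 149)*(-118) = 153*(-118) = -18054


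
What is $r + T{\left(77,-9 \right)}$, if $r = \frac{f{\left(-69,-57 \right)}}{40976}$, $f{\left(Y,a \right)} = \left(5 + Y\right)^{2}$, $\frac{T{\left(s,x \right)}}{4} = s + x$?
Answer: $\frac{696848}{2561} \approx 272.1$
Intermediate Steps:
$T{\left(s,x \right)} = 4 s + 4 x$ ($T{\left(s,x \right)} = 4 \left(s + x\right) = 4 s + 4 x$)
$r = \frac{256}{2561}$ ($r = \frac{\left(5 - 69\right)^{2}}{40976} = \left(-64\right)^{2} \cdot \frac{1}{40976} = 4096 \cdot \frac{1}{40976} = \frac{256}{2561} \approx 0.099961$)
$r + T{\left(77,-9 \right)} = \frac{256}{2561} + \left(4 \cdot 77 + 4 \left(-9\right)\right) = \frac{256}{2561} + \left(308 - 36\right) = \frac{256}{2561} + 272 = \frac{696848}{2561}$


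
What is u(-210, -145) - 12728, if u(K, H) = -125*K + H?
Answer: 13377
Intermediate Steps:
u(K, H) = H - 125*K
u(-210, -145) - 12728 = (-145 - 125*(-210)) - 12728 = (-145 + 26250) - 12728 = 26105 - 12728 = 13377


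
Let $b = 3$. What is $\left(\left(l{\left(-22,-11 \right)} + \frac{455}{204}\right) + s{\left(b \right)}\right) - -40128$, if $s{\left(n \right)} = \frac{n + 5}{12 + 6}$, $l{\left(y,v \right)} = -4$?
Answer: $\frac{24557525}{612} \approx 40127.0$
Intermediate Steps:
$s{\left(n \right)} = \frac{5}{18} + \frac{n}{18}$ ($s{\left(n \right)} = \frac{5 + n}{18} = \left(5 + n\right) \frac{1}{18} = \frac{5}{18} + \frac{n}{18}$)
$\left(\left(l{\left(-22,-11 \right)} + \frac{455}{204}\right) + s{\left(b \right)}\right) - -40128 = \left(\left(-4 + \frac{455}{204}\right) + \left(\frac{5}{18} + \frac{1}{18} \cdot 3\right)\right) - -40128 = \left(\left(-4 + 455 \cdot \frac{1}{204}\right) + \left(\frac{5}{18} + \frac{1}{6}\right)\right) + 40128 = \left(\left(-4 + \frac{455}{204}\right) + \frac{4}{9}\right) + 40128 = \left(- \frac{361}{204} + \frac{4}{9}\right) + 40128 = - \frac{811}{612} + 40128 = \frac{24557525}{612}$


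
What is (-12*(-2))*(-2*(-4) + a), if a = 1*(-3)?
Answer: 120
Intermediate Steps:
a = -3
(-12*(-2))*(-2*(-4) + a) = (-12*(-2))*(-2*(-4) - 3) = 24*(8 - 3) = 24*5 = 120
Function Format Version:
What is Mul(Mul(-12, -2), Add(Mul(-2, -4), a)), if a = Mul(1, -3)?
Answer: 120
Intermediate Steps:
a = -3
Mul(Mul(-12, -2), Add(Mul(-2, -4), a)) = Mul(Mul(-12, -2), Add(Mul(-2, -4), -3)) = Mul(24, Add(8, -3)) = Mul(24, 5) = 120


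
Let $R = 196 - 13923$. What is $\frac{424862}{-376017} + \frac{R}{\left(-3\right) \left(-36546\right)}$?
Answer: $- \frac{17247535105}{13741917282} \approx -1.2551$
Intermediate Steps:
$R = -13727$ ($R = 196 - 13923 = -13727$)
$\frac{424862}{-376017} + \frac{R}{\left(-3\right) \left(-36546\right)} = \frac{424862}{-376017} - \frac{13727}{\left(-3\right) \left(-36546\right)} = 424862 \left(- \frac{1}{376017}\right) - \frac{13727}{109638} = - \frac{424862}{376017} - \frac{13727}{109638} = - \frac{17247535105}{13741917282}$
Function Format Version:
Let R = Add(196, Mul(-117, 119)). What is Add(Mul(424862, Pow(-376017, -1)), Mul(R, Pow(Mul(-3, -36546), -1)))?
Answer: Rational(-17247535105, 13741917282) ≈ -1.2551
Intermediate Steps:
R = -13727 (R = Add(196, -13923) = -13727)
Add(Mul(424862, Pow(-376017, -1)), Mul(R, Pow(Mul(-3, -36546), -1))) = Add(Mul(424862, Pow(-376017, -1)), Mul(-13727, Pow(Mul(-3, -36546), -1))) = Add(Mul(424862, Rational(-1, 376017)), Mul(-13727, Pow(109638, -1))) = Add(Rational(-424862, 376017), Mul(-13727, Rational(1, 109638))) = Add(Rational(-424862, 376017), Rational(-13727, 109638)) = Rational(-17247535105, 13741917282)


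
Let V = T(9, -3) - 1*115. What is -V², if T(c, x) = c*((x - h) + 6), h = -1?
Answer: -6241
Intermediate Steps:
T(c, x) = c*(7 + x) (T(c, x) = c*((x - 1*(-1)) + 6) = c*((x + 1) + 6) = c*((1 + x) + 6) = c*(7 + x))
V = -79 (V = 9*(7 - 3) - 1*115 = 9*4 - 115 = 36 - 115 = -79)
-V² = -1*(-79)² = -1*6241 = -6241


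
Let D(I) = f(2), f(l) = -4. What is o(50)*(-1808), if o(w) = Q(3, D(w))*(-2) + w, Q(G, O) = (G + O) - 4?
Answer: -108480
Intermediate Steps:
D(I) = -4
Q(G, O) = -4 + G + O
o(w) = 10 + w (o(w) = (-4 + 3 - 4)*(-2) + w = -5*(-2) + w = 10 + w)
o(50)*(-1808) = (10 + 50)*(-1808) = 60*(-1808) = -108480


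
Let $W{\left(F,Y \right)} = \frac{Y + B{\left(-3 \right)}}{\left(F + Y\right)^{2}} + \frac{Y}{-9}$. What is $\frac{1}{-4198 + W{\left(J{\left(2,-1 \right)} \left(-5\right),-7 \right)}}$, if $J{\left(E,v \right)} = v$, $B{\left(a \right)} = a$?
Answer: $- \frac{18}{75595} \approx -0.00023811$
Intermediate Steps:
$W{\left(F,Y \right)} = - \frac{Y}{9} + \frac{-3 + Y}{\left(F + Y\right)^{2}}$ ($W{\left(F,Y \right)} = \frac{Y - 3}{\left(F + Y\right)^{2}} + \frac{Y}{-9} = \frac{-3 + Y}{\left(F + Y\right)^{2}} + Y \left(- \frac{1}{9}\right) = \frac{-3 + Y}{\left(F + Y\right)^{2}} - \frac{Y}{9} = - \frac{Y}{9} + \frac{-3 + Y}{\left(F + Y\right)^{2}}$)
$\frac{1}{-4198 + W{\left(J{\left(2,-1 \right)} \left(-5\right),-7 \right)}} = \frac{1}{-4198 + \frac{-3 - 7 - - \frac{7 \left(\left(-1\right) \left(-5\right) - 7\right)^{2}}{9}}{\left(\left(-1\right) \left(-5\right) - 7\right)^{2}}} = \frac{1}{-4198 + \frac{-3 - 7 - - \frac{7 \left(5 - 7\right)^{2}}{9}}{\left(5 - 7\right)^{2}}} = \frac{1}{-4198 + \frac{-3 - 7 - - \frac{7 \left(-2\right)^{2}}{9}}{4}} = \frac{1}{-4198 + \frac{-3 - 7 - \left(- \frac{7}{9}\right) 4}{4}} = \frac{1}{-4198 + \frac{-3 - 7 + \frac{28}{9}}{4}} = \frac{1}{-4198 + \frac{1}{4} \left(- \frac{62}{9}\right)} = \frac{1}{-4198 - \frac{31}{18}} = \frac{1}{- \frac{75595}{18}} = - \frac{18}{75595}$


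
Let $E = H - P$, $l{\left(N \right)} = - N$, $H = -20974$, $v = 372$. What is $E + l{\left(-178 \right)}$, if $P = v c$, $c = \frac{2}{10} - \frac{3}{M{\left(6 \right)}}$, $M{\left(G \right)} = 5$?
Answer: $- \frac{103236}{5} \approx -20647.0$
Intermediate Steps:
$c = - \frac{2}{5}$ ($c = \frac{2}{10} - \frac{3}{5} = 2 \cdot \frac{1}{10} - \frac{3}{5} = \frac{1}{5} - \frac{3}{5} = - \frac{2}{5} \approx -0.4$)
$P = - \frac{744}{5}$ ($P = 372 \left(- \frac{2}{5}\right) = - \frac{744}{5} \approx -148.8$)
$E = - \frac{104126}{5}$ ($E = -20974 - - \frac{744}{5} = -20974 + \frac{744}{5} = - \frac{104126}{5} \approx -20825.0$)
$E + l{\left(-178 \right)} = - \frac{104126}{5} - -178 = - \frac{104126}{5} + 178 = - \frac{103236}{5}$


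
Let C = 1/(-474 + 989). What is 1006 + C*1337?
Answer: 519427/515 ≈ 1008.6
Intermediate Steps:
C = 1/515 ≈ 0.0019417
1006 + C*1337 = 1006 + (1/515)*1337 = 1006 + 1337/515 = 519427/515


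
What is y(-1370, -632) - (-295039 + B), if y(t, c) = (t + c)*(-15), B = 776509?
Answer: -451440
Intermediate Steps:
y(t, c) = -15*c - 15*t (y(t, c) = (c + t)*(-15) = -15*c - 15*t)
y(-1370, -632) - (-295039 + B) = (-15*(-632) - 15*(-1370)) - (-295039 + 776509) = (9480 + 20550) - 1*481470 = 30030 - 481470 = -451440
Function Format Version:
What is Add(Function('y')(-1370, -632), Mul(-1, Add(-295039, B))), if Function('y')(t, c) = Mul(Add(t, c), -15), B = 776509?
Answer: -451440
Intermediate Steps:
Function('y')(t, c) = Add(Mul(-15, c), Mul(-15, t)) (Function('y')(t, c) = Mul(Add(c, t), -15) = Add(Mul(-15, c), Mul(-15, t)))
Add(Function('y')(-1370, -632), Mul(-1, Add(-295039, B))) = Add(Add(Mul(-15, -632), Mul(-15, -1370)), Mul(-1, Add(-295039, 776509))) = Add(Add(9480, 20550), Mul(-1, 481470)) = Add(30030, -481470) = -451440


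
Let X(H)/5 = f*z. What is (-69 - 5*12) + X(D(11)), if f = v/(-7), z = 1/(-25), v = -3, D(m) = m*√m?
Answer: -4518/35 ≈ -129.09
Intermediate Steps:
D(m) = m^(3/2)
z = -1/25 ≈ -0.040000
f = 3/7 (f = -3/(-7) = -3*(-⅐) = 3/7 ≈ 0.42857)
X(H) = -3/35 (X(H) = 5*((3/7)*(-1/25)) = 5*(-3/175) = -3/35)
(-69 - 5*12) + X(D(11)) = (-69 - 5*12) - 3/35 = (-69 - 60) - 3/35 = -129 - 3/35 = -4518/35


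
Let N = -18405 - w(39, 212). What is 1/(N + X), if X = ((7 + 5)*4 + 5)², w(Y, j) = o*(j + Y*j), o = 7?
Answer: -1/74956 ≈ -1.3341e-5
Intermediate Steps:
w(Y, j) = 7*j + 7*Y*j (w(Y, j) = 7*(j + Y*j) = 7*j + 7*Y*j)
X = 2809 (X = (12*4 + 5)² = (48 + 5)² = 53² = 2809)
N = -77765 (N = -18405 - 7*212*(1 + 39) = -18405 - 7*212*40 = -18405 - 1*59360 = -18405 - 59360 = -77765)
1/(N + X) = 1/(-77765 + 2809) = 1/(-74956) = -1/74956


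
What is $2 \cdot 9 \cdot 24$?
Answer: $432$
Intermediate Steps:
$2 \cdot 9 \cdot 24 = 18 \cdot 24 = 432$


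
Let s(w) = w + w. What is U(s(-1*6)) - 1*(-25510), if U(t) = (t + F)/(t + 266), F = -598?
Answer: 3239465/127 ≈ 25508.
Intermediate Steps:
s(w) = 2*w
U(t) = (-598 + t)/(266 + t) (U(t) = (t - 598)/(t + 266) = (-598 + t)/(266 + t))
U(s(-1*6)) - 1*(-25510) = (-598 + 2*(-1*6))/(266 + 2*(-1*6)) - 1*(-25510) = (-598 + 2*(-6))/(266 + 2*(-6)) + 25510 = (-598 - 12)/(266 - 12) + 25510 = -610/254 + 25510 = (1/254)*(-610) + 25510 = -305/127 + 25510 = 3239465/127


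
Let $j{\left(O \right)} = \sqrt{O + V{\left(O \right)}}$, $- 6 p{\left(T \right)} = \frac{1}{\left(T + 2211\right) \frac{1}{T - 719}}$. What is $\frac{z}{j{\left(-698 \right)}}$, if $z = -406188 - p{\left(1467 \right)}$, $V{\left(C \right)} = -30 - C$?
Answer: $\frac{2240939009 i \sqrt{30}}{165510} \approx 74160.0 i$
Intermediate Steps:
$p{\left(T \right)} = - \frac{-719 + T}{6 \left(2211 + T\right)}$ ($p{\left(T \right)} = - \frac{1}{6 \frac{T + 2211}{T - 719}} = - \frac{1}{6 \frac{2211 + T}{-719 + T}} = - \frac{\frac{1}{2211 + T} \left(-719 + T\right)}{6} = - \frac{-719 + T}{6 \left(2211 + T\right)}$)
$z = - \frac{2240939009}{5517}$ ($z = -406188 - \frac{719 - 1467}{6 \left(2211 + 1467\right)} = -406188 - \frac{719 - 1467}{6 \cdot 3678} = -406188 - \frac{1}{6} \cdot \frac{1}{3678} \left(-748\right) = -406188 - - \frac{187}{5517} = -406188 + \frac{187}{5517} = - \frac{2240939009}{5517} \approx -4.0619 \cdot 10^{5}$)
$j{\left(O \right)} = i \sqrt{30}$ ($j{\left(O \right)} = \sqrt{O - \left(30 + O\right)} = \sqrt{-30} = i \sqrt{30}$)
$\frac{z}{j{\left(-698 \right)}} = - \frac{2240939009}{5517 i \sqrt{30}} = - \frac{2240939009 \left(- \frac{i \sqrt{30}}{30}\right)}{5517} = \frac{2240939009 i \sqrt{30}}{165510}$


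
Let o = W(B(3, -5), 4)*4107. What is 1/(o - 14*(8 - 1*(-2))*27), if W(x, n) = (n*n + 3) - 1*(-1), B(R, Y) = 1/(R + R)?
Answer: 1/78360 ≈ 1.2762e-5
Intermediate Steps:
B(R, Y) = 1/(2*R)
W(x, n) = 4 + n² (W(x, n) = (n² + 3) + 1 = (3 + n²) + 1 = 4 + n²)
o = 82140 (o = (4 + 4²)*4107 = (4 + 16)*4107 = 20*4107 = 82140)
1/(o - 14*(8 - 1*(-2))*27) = 1/(82140 - 14*(8 - 1*(-2))*27) = 1/(82140 - 14*(8 + 2)*27) = 1/(82140 - 14*10*27) = 1/(82140 - 140*27) = 1/(82140 - 3780) = 1/78360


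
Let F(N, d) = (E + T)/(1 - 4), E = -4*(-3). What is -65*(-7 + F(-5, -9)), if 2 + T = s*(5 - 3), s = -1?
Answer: 1885/3 ≈ 628.33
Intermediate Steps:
E = 12
T = -4 (T = -2 - (5 - 3) = -2 - 1*2 = -2 - 2 = -4)
F(N, d) = -8/3 (F(N, d) = (12 - 4)/(1 - 4) = 8/(-3) = 8*(-⅓) = -8/3)
-65*(-7 + F(-5, -9)) = -65*(-7 - 8/3) = -65*(-29/3) = 1885/3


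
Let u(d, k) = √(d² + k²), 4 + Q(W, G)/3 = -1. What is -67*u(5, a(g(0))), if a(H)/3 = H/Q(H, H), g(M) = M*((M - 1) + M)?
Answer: -335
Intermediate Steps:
g(M) = M*(-1 + 2*M) (g(M) = M*((-1 + M) + M) = M*(-1 + 2*M))
Q(W, G) = -15 (Q(W, G) = -12 + 3*(-1) = -12 - 3 = -15)
a(H) = -H/5 (a(H) = 3*(H/(-15)) = 3*(H*(-1/15)) = 3*(-H/15) = -H/5)
-67*u(5, a(g(0))) = -67*√(5² + (-0*(-1 + 2*0))²) = -67*√(25 + (-0*(-1 + 0))²) = -67*√(25 + (-0*(-1))²) = -67*√(25 + (-⅕*0)²) = -67*√(25 + 0²) = -67*√(25 + 0) = -67*√25 = -67*5 = -335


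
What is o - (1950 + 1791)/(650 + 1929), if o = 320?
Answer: 821539/2579 ≈ 318.55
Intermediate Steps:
o - (1950 + 1791)/(650 + 1929) = 320 - (1950 + 1791)/(650 + 1929) = 320 - 3741/2579 = 821539/2579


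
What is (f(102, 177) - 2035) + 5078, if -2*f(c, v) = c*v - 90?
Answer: -5939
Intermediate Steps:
f(c, v) = 45 - c*v/2 (f(c, v) = -(c*v - 90)/2 = -(-90 + c*v)/2 = 45 - c*v/2)
(f(102, 177) - 2035) + 5078 = ((45 - ½*102*177) - 2035) + 5078 = ((45 - 9027) - 2035) + 5078 = (-8982 - 2035) + 5078 = -11017 + 5078 = -5939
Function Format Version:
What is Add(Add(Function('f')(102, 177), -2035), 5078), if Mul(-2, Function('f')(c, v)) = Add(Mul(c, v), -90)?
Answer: -5939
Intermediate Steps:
Function('f')(c, v) = Add(45, Mul(Rational(-1, 2), c, v)) (Function('f')(c, v) = Mul(Rational(-1, 2), Add(Mul(c, v), -90)) = Mul(Rational(-1, 2), Add(-90, Mul(c, v))) = Add(45, Mul(Rational(-1, 2), c, v)))
Add(Add(Function('f')(102, 177), -2035), 5078) = Add(Add(Add(45, Mul(Rational(-1, 2), 102, 177)), -2035), 5078) = Add(Add(Add(45, -9027), -2035), 5078) = Add(Add(-8982, -2035), 5078) = Add(-11017, 5078) = -5939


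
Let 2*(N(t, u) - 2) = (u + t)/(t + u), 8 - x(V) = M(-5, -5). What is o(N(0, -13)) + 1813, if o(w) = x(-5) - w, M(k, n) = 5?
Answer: 3627/2 ≈ 1813.5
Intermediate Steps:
x(V) = 3 (x(V) = 8 - 1*5 = 8 - 5 = 3)
N(t, u) = 5/2 (N(t, u) = 2 + ((u + t)/(t + u))/2 = 2 + ((t + u)/(t + u))/2 = 2 + (1/2)*1 = 2 + 1/2 = 5/2)
o(w) = 3 - w
o(N(0, -13)) + 1813 = (3 - 1*5/2) + 1813 = (3 - 5/2) + 1813 = 1/2 + 1813 = 3627/2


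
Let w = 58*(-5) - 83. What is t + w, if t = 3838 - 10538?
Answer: -7073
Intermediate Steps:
t = -6700
w = -373 (w = -290 - 83 = -373)
t + w = -6700 - 373 = -7073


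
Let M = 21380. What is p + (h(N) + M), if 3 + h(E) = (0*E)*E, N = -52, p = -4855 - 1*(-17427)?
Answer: 33949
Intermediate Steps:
p = 12572 (p = -4855 + 17427 = 12572)
h(E) = -3 (h(E) = -3 + (0*E)*E = -3 + 0*E = -3 + 0 = -3)
p + (h(N) + M) = 12572 + (-3 + 21380) = 12572 + 21377 = 33949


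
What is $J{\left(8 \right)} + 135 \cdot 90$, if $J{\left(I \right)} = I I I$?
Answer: $12662$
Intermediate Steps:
$J{\left(I \right)} = I^{3}$ ($J{\left(I \right)} = I^{2} I = I^{3}$)
$J{\left(8 \right)} + 135 \cdot 90 = 8^{3} + 135 \cdot 90 = 512 + 12150 = 12662$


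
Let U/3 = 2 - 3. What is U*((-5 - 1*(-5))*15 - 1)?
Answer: 3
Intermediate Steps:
U = -3 (U = 3*(2 - 3) = 3*(-1) = -3)
U*((-5 - 1*(-5))*15 - 1) = -3*((-5 - 1*(-5))*15 - 1) = -3*((-5 + 5)*15 - 1) = -3*(0*15 - 1) = -3*(0 - 1) = -3*(-1) = 3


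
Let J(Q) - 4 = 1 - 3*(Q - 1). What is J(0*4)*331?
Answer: 2648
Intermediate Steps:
J(Q) = 8 - 3*Q (J(Q) = 4 + (1 - 3*(Q - 1)) = 4 + (1 - 3*(-1 + Q)) = 4 + (1 + (3 - 3*Q)) = 4 + (4 - 3*Q) = 8 - 3*Q)
J(0*4)*331 = (8 - 0*4)*331 = (8 - 3*0)*331 = (8 + 0)*331 = 8*331 = 2648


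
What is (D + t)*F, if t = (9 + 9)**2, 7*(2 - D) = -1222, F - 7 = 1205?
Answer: 4246848/7 ≈ 6.0669e+5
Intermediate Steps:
F = 1212 (F = 7 + 1205 = 1212)
D = 1236/7 (D = 2 - 1/7*(-1222) = 2 + 1222/7 = 1236/7 ≈ 176.57)
t = 324 (t = 18**2 = 324)
(D + t)*F = (1236/7 + 324)*1212 = (3504/7)*1212 = 4246848/7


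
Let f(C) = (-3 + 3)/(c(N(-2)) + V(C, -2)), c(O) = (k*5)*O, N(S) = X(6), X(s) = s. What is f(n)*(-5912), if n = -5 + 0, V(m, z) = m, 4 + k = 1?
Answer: 0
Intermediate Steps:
k = -3 (k = -4 + 1 = -3)
N(S) = 6
c(O) = -15*O (c(O) = (-3*5)*O = -15*O)
n = -5
f(C) = 0 (f(C) = (-3 + 3)/(-15*6 + C) = 0/(-90 + C) = 0)
f(n)*(-5912) = 0*(-5912) = 0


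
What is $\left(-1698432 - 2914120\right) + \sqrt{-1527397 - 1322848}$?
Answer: $-4612552 + i \sqrt{2850245} \approx -4.6126 \cdot 10^{6} + 1688.3 i$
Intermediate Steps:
$\left(-1698432 - 2914120\right) + \sqrt{-1527397 - 1322848} = -4612552 + \sqrt{-2850245} = -4612552 + i \sqrt{2850245}$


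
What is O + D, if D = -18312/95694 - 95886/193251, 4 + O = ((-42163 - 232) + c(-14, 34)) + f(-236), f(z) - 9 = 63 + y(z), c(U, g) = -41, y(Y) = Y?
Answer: -43771490735354/1027386733 ≈ -42605.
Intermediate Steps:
f(z) = 72 + z (f(z) = 9 + (63 + z) = 72 + z)
O = -42604 (O = -4 + (((-42163 - 232) - 41) + (72 - 236)) = -4 + ((-42395 - 41) - 164) = -4 + (-42436 - 164) = -4 - 42600 = -42604)
D = -706362622/1027386733 (D = -18312*1/95694 - 95886*1/193251 = -3052/15949 - 31962/64417 = -706362622/1027386733 ≈ -0.68753)
O + D = -42604 - 706362622/1027386733 = -43771490735354/1027386733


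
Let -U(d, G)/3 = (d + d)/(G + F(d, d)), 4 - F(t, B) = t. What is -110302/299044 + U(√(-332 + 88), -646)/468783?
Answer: (-8617651367*√61 + 2766362081931*I)/(23364457242*(√61 - 321*I)) ≈ -0.36885 + 3.1123e-7*I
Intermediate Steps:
F(t, B) = 4 - t
U(d, G) = -6*d/(4 + G - d) (U(d, G) = -3*(d + d)/(G + (4 - d)) = -3*2*d/(4 + G - d) = -6*d/(4 + G - d))
-110302/299044 + U(√(-332 + 88), -646)/468783 = -110302/299044 + (6*√(-332 + 88)/(-4 + √(-332 + 88) - 1*(-646)))/468783 = -110302*1/299044 + (6*√(-244)/(-4 + √(-244) + 646))*(1/468783) = -55151/149522 + (6*(2*I*√61)/(-4 + 2*I*√61 + 646))*(1/468783) = -55151/149522 + (6*(2*I*√61)/(642 + 2*I*√61))*(1/468783) = -55151/149522 + (12*I*√61/(642 + 2*I*√61))*(1/468783) = -55151/149522 + 4*I*√61/(156261*(642 + 2*I*√61))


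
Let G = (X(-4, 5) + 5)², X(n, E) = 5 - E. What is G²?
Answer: 625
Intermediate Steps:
G = 25 (G = ((5 - 1*5) + 5)² = ((5 - 5) + 5)² = (0 + 5)² = 5² = 25)
G² = 25² = 625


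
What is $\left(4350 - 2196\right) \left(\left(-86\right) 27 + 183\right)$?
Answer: $-4607406$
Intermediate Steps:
$\left(4350 - 2196\right) \left(\left(-86\right) 27 + 183\right) = 2154 \left(-2322 + 183\right) = 2154 \left(-2139\right) = -4607406$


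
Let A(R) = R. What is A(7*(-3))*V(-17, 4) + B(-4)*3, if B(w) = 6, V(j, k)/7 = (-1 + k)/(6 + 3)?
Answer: -31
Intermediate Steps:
V(j, k) = -7/9 + 7*k/9 (V(j, k) = 7*((-1 + k)/(6 + 3)) = 7*((-1 + k)/9) = 7*((-1 + k)*(1/9)) = 7*(-1/9 + k/9) = -7/9 + 7*k/9)
A(7*(-3))*V(-17, 4) + B(-4)*3 = (7*(-3))*(-7/9 + (7/9)*4) + 6*3 = -21*(-7/9 + 28/9) + 18 = -21*7/3 + 18 = -49 + 18 = -31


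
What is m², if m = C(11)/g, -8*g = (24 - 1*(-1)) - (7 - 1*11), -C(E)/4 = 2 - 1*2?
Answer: 0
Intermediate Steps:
C(E) = 0 (C(E) = -4*(2 - 1*2) = -4*(2 - 2) = -4*0 = 0)
g = -29/8 (g = -((24 - 1*(-1)) - (7 - 1*11))/8 = -((24 + 1) - (7 - 11))/8 = -(25 - 1*(-4))/8 = -(25 + 4)/8 = -⅛*29 = -29/8 ≈ -3.6250)
m = 0 (m = 0/(-29/8) = 0*(-8/29) = 0)
m² = 0² = 0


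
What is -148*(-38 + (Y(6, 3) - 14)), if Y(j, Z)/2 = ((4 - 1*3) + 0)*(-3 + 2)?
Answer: 7992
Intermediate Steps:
Y(j, Z) = -2 (Y(j, Z) = 2*(((4 - 1*3) + 0)*(-3 + 2)) = 2*(((4 - 3) + 0)*(-1)) = 2*((1 + 0)*(-1)) = 2*(1*(-1)) = 2*(-1) = -2)
-148*(-38 + (Y(6, 3) - 14)) = -148*(-38 + (-2 - 14)) = -148*(-38 - 16) = -148*(-54) = 7992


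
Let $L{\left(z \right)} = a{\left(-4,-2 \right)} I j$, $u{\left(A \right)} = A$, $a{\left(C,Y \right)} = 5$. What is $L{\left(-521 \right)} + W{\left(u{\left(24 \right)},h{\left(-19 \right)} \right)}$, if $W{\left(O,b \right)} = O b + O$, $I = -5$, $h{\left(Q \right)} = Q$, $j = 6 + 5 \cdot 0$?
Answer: $-582$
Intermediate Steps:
$j = 6$ ($j = 6 + 0 = 6$)
$W{\left(O,b \right)} = O + O b$
$L{\left(z \right)} = -150$ ($L{\left(z \right)} = 5 \left(-5\right) 6 = \left(-25\right) 6 = -150$)
$L{\left(-521 \right)} + W{\left(u{\left(24 \right)},h{\left(-19 \right)} \right)} = -150 + 24 \left(1 - 19\right) = -150 + 24 \left(-18\right) = -150 - 432 = -582$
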